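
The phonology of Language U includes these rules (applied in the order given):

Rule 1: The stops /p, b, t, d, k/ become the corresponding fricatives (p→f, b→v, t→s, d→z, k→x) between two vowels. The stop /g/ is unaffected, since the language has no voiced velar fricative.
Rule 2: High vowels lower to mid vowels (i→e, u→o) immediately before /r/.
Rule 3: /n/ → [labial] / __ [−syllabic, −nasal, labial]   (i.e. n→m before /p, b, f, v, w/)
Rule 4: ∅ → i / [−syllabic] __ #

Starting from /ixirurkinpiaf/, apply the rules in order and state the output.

ixerorkimpiafi

Rule 1 (intervocalic spirantization): no segment meets the environment; /ixirurkinpiaf/ is unchanged.
Rule 2 (pre-rhotic lowering): /i/ is a high vowel immediately before /r/, so it lowers to [e]. /u/ is a high vowel immediately before /r/, so it lowers to [o]. /ixirurkinpiaf/ → ixerorkinpiaf.
Rule 3 (nasal place assimilation): /n/ precedes the labial consonant /p/, so it assimilates in place to [m]. /ixerorkinpiaf/ → ixerorkimpiaf.
Rule 4 (final i-epenthesis): the form ends in the consonant /f/, so [i] is inserted word-finally. /ixerorkimpiaf/ → ixerorkimpiafi.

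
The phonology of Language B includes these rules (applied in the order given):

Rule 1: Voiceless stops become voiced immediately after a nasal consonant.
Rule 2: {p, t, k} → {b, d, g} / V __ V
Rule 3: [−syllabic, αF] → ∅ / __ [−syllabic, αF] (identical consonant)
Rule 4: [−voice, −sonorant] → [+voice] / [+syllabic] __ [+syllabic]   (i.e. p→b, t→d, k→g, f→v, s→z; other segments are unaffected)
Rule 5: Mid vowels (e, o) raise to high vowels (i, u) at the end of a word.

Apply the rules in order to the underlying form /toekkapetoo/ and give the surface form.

Rule 1 (post-nasal voicing): no segment meets the environment; /toekkapetoo/ is unchanged.
Rule 2 (intervocalic voicing): /p/ is a voiceless stop between vowels /a/ and /e/, so it voices to [b]. /t/ is a voiceless stop between vowels /e/ and /o/, so it voices to [d]. /toekkapetoo/ → toekkabedoo.
Rule 3 (degemination): /kk/ is a geminate; the first /k/ deletes. /toekkabedoo/ → toekabedoo.
Rule 4 (intervocalic voicing): /k/ is a voiceless obstruent between vowels /e/ and /a/, so it voices to [g]. /toekabedoo/ → toegabedoo.
Rule 5 (final vowel raising): /o/ is a mid vowel in word-final position, so it raises to [u]. /toegabedoo/ → toegabedou.

toegabedou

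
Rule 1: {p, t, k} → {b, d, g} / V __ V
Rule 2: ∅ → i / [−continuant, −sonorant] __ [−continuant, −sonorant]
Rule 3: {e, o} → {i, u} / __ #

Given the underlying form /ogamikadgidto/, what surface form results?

Rule 1 (intervocalic voicing): /k/ is a voiceless stop between vowels /i/ and /a/, so it voices to [g]. /ogamikadgidto/ → ogamigadgidto.
Rule 2 (stop-cluster i-epenthesis): /d/ and /g/ form a stop–stop cluster, so [i] is inserted between them. /d/ and /t/ form a stop–stop cluster, so [i] is inserted between them. /ogamigadgidto/ → ogamigadigidito.
Rule 3 (final vowel raising): /o/ is a mid vowel in word-final position, so it raises to [u]. /ogamigadigidito/ → ogamigadigiditu.

ogamigadigiditu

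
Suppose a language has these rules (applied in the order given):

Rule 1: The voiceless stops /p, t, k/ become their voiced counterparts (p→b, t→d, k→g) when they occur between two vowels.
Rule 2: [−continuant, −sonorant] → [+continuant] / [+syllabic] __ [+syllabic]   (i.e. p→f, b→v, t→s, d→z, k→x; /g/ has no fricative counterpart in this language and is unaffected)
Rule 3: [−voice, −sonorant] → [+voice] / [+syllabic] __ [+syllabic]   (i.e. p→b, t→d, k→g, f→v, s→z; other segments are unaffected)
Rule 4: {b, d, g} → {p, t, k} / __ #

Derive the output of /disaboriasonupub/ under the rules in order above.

Rule 1 (intervocalic voicing): /p/ is a voiceless stop between vowels /u/ and /u/, so it voices to [b]. /disaboriasonupub/ → disaboriasonubub.
Rule 2 (intervocalic spirantization): /b/ is a stop between vowels /a/ and /o/, so it spirantizes to the fricative [v]. /b/ is a stop between vowels /u/ and /u/, so it spirantizes to the fricative [v]. /disaboriasonubub/ → disavoriasonuvub.
Rule 3 (intervocalic voicing): /s/ is a voiceless obstruent between vowels /i/ and /a/, so it voices to [z]. /s/ is a voiceless obstruent between vowels /a/ and /o/, so it voices to [z]. /disavoriasonuvub/ → dizavoriazonuvub.
Rule 4 (final devoicing): /b/ is a voiced stop in word-final position, so it devoices to [p]. /dizavoriazonuvub/ → dizavoriazonuvup.

dizavoriazonuvup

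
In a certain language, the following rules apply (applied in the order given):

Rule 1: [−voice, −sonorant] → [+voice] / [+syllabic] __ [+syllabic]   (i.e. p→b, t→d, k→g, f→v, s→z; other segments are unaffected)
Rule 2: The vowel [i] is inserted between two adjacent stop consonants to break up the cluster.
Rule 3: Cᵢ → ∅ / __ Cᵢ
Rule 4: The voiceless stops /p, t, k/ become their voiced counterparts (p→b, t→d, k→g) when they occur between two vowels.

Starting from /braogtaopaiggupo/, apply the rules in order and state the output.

Rule 1 (intervocalic voicing): /p/ is a voiceless obstruent between vowels /o/ and /a/, so it voices to [b]. /p/ is a voiceless obstruent between vowels /u/ and /o/, so it voices to [b]. /braogtaopaiggupo/ → braogtaobaiggubo.
Rule 2 (stop-cluster i-epenthesis): /g/ and /t/ form a stop–stop cluster, so [i] is inserted between them. /g/ and /g/ form a stop–stop cluster, so [i] is inserted between them. /braogtaobaiggubo/ → braogitaobaigigubo.
Rule 3 (degemination): no segment meets the environment; /braogitaobaigigubo/ is unchanged.
Rule 4 (intervocalic voicing): /t/ is a voiceless stop between vowels /i/ and /a/, so it voices to [d]. /braogitaobaigigubo/ → braogidaobaigigubo.

braogidaobaigigubo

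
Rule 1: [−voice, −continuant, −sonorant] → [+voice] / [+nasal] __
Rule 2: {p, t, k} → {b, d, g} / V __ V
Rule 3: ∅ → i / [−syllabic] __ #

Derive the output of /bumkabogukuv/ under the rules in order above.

Rule 1 (post-nasal voicing): /k/ is a voiceless stop immediately after the nasal /m/, so it voices to [g]. /bumkabogukuv/ → bumgabogukuv.
Rule 2 (intervocalic voicing): /k/ is a voiceless stop between vowels /u/ and /u/, so it voices to [g]. /bumgabogukuv/ → bumgaboguguv.
Rule 3 (final i-epenthesis): the form ends in the consonant /v/, so [i] is inserted word-finally. /bumgaboguguv/ → bumgaboguguvi.

bumgaboguguvi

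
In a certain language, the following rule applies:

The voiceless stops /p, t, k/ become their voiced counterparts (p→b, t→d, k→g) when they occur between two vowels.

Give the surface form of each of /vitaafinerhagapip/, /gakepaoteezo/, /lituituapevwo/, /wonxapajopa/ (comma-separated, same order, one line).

/vitaafinerhagapip/: /t/ is a voiceless stop between vowels /i/ and /a/, so it voices to [d]. /p/ is a voiceless stop between vowels /a/ and /i/, so it voices to [b]. → [vidaafinerhagabip].
/gakepaoteezo/: /k/ is a voiceless stop between vowels /a/ and /e/, so it voices to [g]. /p/ is a voiceless stop between vowels /e/ and /a/, so it voices to [b]. /t/ is a voiceless stop between vowels /o/ and /e/, so it voices to [d]. → [gagebaodeezo].
/lituituapevwo/: /t/ is a voiceless stop between vowels /i/ and /u/, so it voices to [d]. /t/ is a voiceless stop between vowels /i/ and /u/, so it voices to [d]. /p/ is a voiceless stop between vowels /a/ and /e/, so it voices to [b]. → [liduiduabevwo].
/wonxapajopa/: /p/ is a voiceless stop between vowels /a/ and /a/, so it voices to [b]. /p/ is a voiceless stop between vowels /o/ and /a/, so it voices to [b]. → [wonxabajoba].

vidaafinerhagabip, gagebaodeezo, liduiduabevwo, wonxabajoba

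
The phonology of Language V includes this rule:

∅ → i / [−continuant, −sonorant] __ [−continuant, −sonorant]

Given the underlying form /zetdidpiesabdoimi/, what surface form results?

zetididipiesabidoimi

/t/ and /d/ form a stop–stop cluster, so [i] is inserted between them.
/d/ and /p/ form a stop–stop cluster, so [i] is inserted between them.
/b/ and /d/ form a stop–stop cluster, so [i] is inserted between them.
Surface form: [zetididipiesabidoimi].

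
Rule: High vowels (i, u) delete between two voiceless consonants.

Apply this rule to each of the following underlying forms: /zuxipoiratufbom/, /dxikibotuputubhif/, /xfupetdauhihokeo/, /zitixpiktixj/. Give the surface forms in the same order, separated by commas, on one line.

zuxpoiratfbom, dxkibotptubhf, xfpetdauhhokeo, zitxpktxj

/zuxipoiratufbom/: /i/ is a high vowel flanked by voiceless consonants /x/ and /p/, so it deletes. /u/ is a high vowel flanked by voiceless consonants /t/ and /f/, so it deletes. → [zuxpoiratfbom].
/dxikibotuputubhif/: /i/ is a high vowel flanked by voiceless consonants /x/ and /k/, so it deletes. /u/ is a high vowel flanked by voiceless consonants /t/ and /p/, so it deletes. /u/ is a high vowel flanked by voiceless consonants /p/ and /t/, so it deletes. /i/ is a high vowel flanked by voiceless consonants /h/ and /f/, so it deletes. → [dxkibotptubhf].
/xfupetdauhihokeo/: /u/ is a high vowel flanked by voiceless consonants /f/ and /p/, so it deletes. /i/ is a high vowel flanked by voiceless consonants /h/ and /h/, so it deletes. → [xfpetdauhhokeo].
/zitixpiktixj/: /i/ is a high vowel flanked by voiceless consonants /t/ and /x/, so it deletes. /i/ is a high vowel flanked by voiceless consonants /p/ and /k/, so it deletes. /i/ is a high vowel flanked by voiceless consonants /t/ and /x/, so it deletes. → [zitxpktxj].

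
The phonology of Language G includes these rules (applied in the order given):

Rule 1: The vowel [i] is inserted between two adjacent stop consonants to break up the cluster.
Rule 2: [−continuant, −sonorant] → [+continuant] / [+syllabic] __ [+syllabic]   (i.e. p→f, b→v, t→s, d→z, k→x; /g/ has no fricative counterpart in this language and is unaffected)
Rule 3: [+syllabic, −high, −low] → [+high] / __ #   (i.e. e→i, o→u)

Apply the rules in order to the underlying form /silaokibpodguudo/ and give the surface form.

Rule 1 (stop-cluster i-epenthesis): /b/ and /p/ form a stop–stop cluster, so [i] is inserted between them. /d/ and /g/ form a stop–stop cluster, so [i] is inserted between them. /silaokibpodguudo/ → silaokibipodiguudo.
Rule 2 (intervocalic spirantization): /k/ is a stop between vowels /o/ and /i/, so it spirantizes to the fricative [x]. /b/ is a stop between vowels /i/ and /i/, so it spirantizes to the fricative [v]. /p/ is a stop between vowels /i/ and /o/, so it spirantizes to the fricative [f]. /d/ is a stop between vowels /o/ and /i/, so it spirantizes to the fricative [z]. /d/ is a stop between vowels /u/ and /o/, so it spirantizes to the fricative [z]. /silaokibipodiguudo/ → silaoxivifoziguuzo.
Rule 3 (final vowel raising): /o/ is a mid vowel in word-final position, so it raises to [u]. /silaoxivifoziguuzo/ → silaoxivifoziguuzu.

silaoxivifoziguuzu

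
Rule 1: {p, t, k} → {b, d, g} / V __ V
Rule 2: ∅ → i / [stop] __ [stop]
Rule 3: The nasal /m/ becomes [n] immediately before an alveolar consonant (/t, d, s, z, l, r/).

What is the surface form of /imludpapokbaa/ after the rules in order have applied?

Rule 1 (intervocalic voicing): /p/ is a voiceless stop between vowels /a/ and /o/, so it voices to [b]. /imludpapokbaa/ → imludpabokbaa.
Rule 2 (stop-cluster i-epenthesis): /d/ and /p/ form a stop–stop cluster, so [i] is inserted between them. /k/ and /b/ form a stop–stop cluster, so [i] is inserted between them. /imludpabokbaa/ → imludipabokibaa.
Rule 3 (nasal place assimilation): /m/ precedes the alveolar consonant /l/, so it assimilates in place to [n]. /imludipabokibaa/ → inludipabokibaa.

inludipabokibaa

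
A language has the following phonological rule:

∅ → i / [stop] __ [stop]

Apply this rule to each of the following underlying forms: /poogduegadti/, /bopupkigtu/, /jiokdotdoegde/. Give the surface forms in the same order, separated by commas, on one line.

/poogduegadti/: /g/ and /d/ form a stop–stop cluster, so [i] is inserted between them. /d/ and /t/ form a stop–stop cluster, so [i] is inserted between them. → [poogiduegaditi].
/bopupkigtu/: /p/ and /k/ form a stop–stop cluster, so [i] is inserted between them. /g/ and /t/ form a stop–stop cluster, so [i] is inserted between them. → [bopupikigitu].
/jiokdotdoegde/: /k/ and /d/ form a stop–stop cluster, so [i] is inserted between them. /t/ and /d/ form a stop–stop cluster, so [i] is inserted between them. /g/ and /d/ form a stop–stop cluster, so [i] is inserted between them. → [jiokidotidoegide].

poogiduegaditi, bopupikigitu, jiokidotidoegide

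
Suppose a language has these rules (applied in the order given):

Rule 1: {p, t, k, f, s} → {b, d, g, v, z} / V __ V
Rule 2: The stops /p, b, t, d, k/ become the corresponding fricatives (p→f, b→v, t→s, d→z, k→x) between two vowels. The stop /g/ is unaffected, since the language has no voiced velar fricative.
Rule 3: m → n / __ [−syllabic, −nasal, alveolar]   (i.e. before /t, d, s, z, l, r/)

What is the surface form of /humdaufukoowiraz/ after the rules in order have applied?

hundauvugoowiraz

Rule 1 (intervocalic voicing): /f/ is a voiceless obstruent between vowels /u/ and /u/, so it voices to [v]. /k/ is a voiceless obstruent between vowels /u/ and /o/, so it voices to [g]. /humdaufukoowiraz/ → humdauvugoowiraz.
Rule 2 (intervocalic spirantization): no segment meets the environment; /humdauvugoowiraz/ is unchanged.
Rule 3 (nasal place assimilation): /m/ precedes the alveolar consonant /d/, so it assimilates in place to [n]. /humdauvugoowiraz/ → hundauvugoowiraz.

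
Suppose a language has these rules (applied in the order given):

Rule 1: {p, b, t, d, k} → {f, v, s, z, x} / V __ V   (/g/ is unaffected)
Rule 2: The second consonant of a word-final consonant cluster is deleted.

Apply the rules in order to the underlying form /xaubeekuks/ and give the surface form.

Rule 1 (intervocalic spirantization): /b/ is a stop between vowels /u/ and /e/, so it spirantizes to the fricative [v]. /k/ is a stop between vowels /e/ and /u/, so it spirantizes to the fricative [x]. /xaubeekuks/ → xauveexuks.
Rule 2 (final cluster simplification): /s/ is the second consonant of a word-final cluster /ks/, so it deletes. /xauveexuks/ → xauveexuk.

xauveexuk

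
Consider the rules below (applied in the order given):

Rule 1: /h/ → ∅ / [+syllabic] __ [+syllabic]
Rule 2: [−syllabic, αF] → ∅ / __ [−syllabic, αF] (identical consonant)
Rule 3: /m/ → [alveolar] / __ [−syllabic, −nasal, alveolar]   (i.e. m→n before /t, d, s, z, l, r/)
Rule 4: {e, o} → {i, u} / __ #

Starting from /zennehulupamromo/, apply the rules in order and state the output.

zeneulupanromu

Rule 1 (intervocalic h-deletion): /h/ occurs between vowels /e/ and /u/, so it deletes. /zennehulupamromo/ → zenneulupamromo.
Rule 2 (degemination): /nn/ is a geminate; the first /n/ deletes. /zenneulupamromo/ → zeneulupamromo.
Rule 3 (nasal place assimilation): /m/ precedes the alveolar consonant /r/, so it assimilates in place to [n]. /zeneulupamromo/ → zeneulupanromo.
Rule 4 (final vowel raising): /o/ is a mid vowel in word-final position, so it raises to [u]. /zeneulupanromo/ → zeneulupanromu.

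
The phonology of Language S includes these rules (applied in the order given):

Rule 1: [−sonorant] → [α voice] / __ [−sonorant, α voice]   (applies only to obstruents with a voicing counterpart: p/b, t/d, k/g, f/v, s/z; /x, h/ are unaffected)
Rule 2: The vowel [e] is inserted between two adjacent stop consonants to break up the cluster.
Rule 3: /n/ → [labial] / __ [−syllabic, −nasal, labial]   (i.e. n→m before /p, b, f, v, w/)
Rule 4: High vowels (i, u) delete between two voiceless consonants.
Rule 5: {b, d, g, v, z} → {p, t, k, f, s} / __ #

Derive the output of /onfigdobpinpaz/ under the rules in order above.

omfigedopepimpas

Rule 1 (regressive voicing assimilation): /b/ precedes the voiceless obstruent /p/, so it devoices to [p] by assimilation. /onfigdobpinpaz/ → onfigdoppinpaz.
Rule 2 (stop-cluster e-epenthesis): /g/ and /d/ form a stop–stop cluster, so [e] is inserted between them. /p/ and /p/ form a stop–stop cluster, so [e] is inserted between them. /onfigdoppinpaz/ → onfigedopepinpaz.
Rule 3 (nasal place assimilation): /n/ precedes the labial consonant /f/, so it assimilates in place to [m]. /n/ precedes the labial consonant /p/, so it assimilates in place to [m]. /onfigedopepinpaz/ → omfigedopepimpaz.
Rule 4 (high vowel syncope): no segment meets the environment; /omfigedopepimpaz/ is unchanged.
Rule 5 (final devoicing): /z/ is a voiced obstruent in word-final position, so it devoices to [s]. /omfigedopepimpaz/ → omfigedopepimpas.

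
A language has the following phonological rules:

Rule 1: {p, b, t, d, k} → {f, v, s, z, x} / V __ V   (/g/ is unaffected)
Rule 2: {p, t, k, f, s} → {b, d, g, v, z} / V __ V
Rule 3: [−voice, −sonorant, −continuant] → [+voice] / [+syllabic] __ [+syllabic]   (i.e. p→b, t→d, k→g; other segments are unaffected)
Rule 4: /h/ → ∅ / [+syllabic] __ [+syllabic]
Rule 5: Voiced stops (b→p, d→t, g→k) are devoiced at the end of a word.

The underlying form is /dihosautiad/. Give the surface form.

diozauziat

Rule 1 (intervocalic spirantization): /t/ is a stop between vowels /u/ and /i/, so it spirantizes to the fricative [s]. /dihosautiad/ → dihosausiad.
Rule 2 (intervocalic voicing): /s/ is a voiceless obstruent between vowels /o/ and /a/, so it voices to [z]. /s/ is a voiceless obstruent between vowels /u/ and /i/, so it voices to [z]. /dihosausiad/ → dihozauziad.
Rule 3 (intervocalic voicing): no segment meets the environment; /dihozauziad/ is unchanged.
Rule 4 (intervocalic h-deletion): /h/ occurs between vowels /i/ and /o/, so it deletes. /dihozauziad/ → diozauziad.
Rule 5 (final devoicing): /d/ is a voiced stop in word-final position, so it devoices to [t]. /diozauziad/ → diozauziat.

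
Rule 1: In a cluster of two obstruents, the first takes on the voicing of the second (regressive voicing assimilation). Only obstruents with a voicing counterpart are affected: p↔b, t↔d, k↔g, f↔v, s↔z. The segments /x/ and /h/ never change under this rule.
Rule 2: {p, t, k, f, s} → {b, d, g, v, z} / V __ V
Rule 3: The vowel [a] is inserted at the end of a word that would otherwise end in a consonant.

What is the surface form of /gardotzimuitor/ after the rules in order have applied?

Rule 1 (regressive voicing assimilation): /t/ precedes the voiced obstruent /z/, so it voices to [d] by assimilation. /gardotzimuitor/ → gardodzimuitor.
Rule 2 (intervocalic voicing): /t/ is a voiceless obstruent between vowels /i/ and /o/, so it voices to [d]. /gardodzimuitor/ → gardodzimuidor.
Rule 3 (final a-epenthesis): the form ends in the consonant /r/, so [a] is inserted word-finally. /gardodzimuidor/ → gardodzimuidora.

gardodzimuidora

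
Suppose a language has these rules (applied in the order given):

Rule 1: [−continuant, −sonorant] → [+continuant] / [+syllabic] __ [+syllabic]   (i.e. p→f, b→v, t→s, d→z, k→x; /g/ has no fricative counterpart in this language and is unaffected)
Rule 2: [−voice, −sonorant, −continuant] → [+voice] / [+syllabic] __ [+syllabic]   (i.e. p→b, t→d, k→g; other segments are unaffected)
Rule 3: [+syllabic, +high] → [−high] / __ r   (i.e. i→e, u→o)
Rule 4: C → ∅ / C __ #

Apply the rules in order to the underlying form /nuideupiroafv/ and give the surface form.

Rule 1 (intervocalic spirantization): /d/ is a stop between vowels /i/ and /e/, so it spirantizes to the fricative [z]. /p/ is a stop between vowels /u/ and /i/, so it spirantizes to the fricative [f]. /nuideupiroafv/ → nuizeufiroafv.
Rule 2 (intervocalic voicing): no segment meets the environment; /nuizeufiroafv/ is unchanged.
Rule 3 (pre-rhotic lowering): /i/ is a high vowel immediately before /r/, so it lowers to [e]. /nuizeufiroafv/ → nuizeuferoafv.
Rule 4 (final cluster simplification): /v/ is the second consonant of a word-final cluster /fv/, so it deletes. /nuizeuferoafv/ → nuizeuferoaf.

nuizeuferoaf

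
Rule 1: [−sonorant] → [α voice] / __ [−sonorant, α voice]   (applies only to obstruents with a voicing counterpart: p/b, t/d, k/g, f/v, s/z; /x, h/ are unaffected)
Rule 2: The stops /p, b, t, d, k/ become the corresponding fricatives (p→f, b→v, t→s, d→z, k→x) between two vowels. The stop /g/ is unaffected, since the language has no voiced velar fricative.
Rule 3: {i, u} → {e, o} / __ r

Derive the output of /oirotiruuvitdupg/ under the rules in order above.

oeroseruuviddubg

Rule 1 (regressive voicing assimilation): /t/ precedes the voiced obstruent /d/, so it voices to [d] by assimilation. /p/ precedes the voiced obstruent /g/, so it voices to [b] by assimilation. /oirotiruuvitdupg/ → oirotiruuviddubg.
Rule 2 (intervocalic spirantization): /t/ is a stop between vowels /o/ and /i/, so it spirantizes to the fricative [s]. /oirotiruuviddubg/ → oirosiruuviddubg.
Rule 3 (pre-rhotic lowering): /i/ is a high vowel immediately before /r/, so it lowers to [e]. /i/ is a high vowel immediately before /r/, so it lowers to [e]. /oirosiruuviddubg/ → oeroseruuviddubg.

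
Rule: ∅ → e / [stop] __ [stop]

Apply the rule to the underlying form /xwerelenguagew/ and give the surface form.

No segment of /xwerelenguagew/ meets the structural description of the rule, so the form surfaces unchanged.

xwerelenguagew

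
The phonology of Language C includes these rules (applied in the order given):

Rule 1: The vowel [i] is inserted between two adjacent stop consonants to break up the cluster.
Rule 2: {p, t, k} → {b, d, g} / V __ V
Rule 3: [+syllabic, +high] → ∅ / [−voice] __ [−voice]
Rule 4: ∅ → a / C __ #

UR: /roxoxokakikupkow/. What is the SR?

Rule 1 (stop-cluster i-epenthesis): /p/ and /k/ form a stop–stop cluster, so [i] is inserted between them. /roxoxokakikupkow/ → roxoxokakikupikow.
Rule 2 (intervocalic voicing): /k/ is a voiceless stop between vowels /o/ and /a/, so it voices to [g]. /k/ is a voiceless stop between vowels /a/ and /i/, so it voices to [g]. /k/ is a voiceless stop between vowels /i/ and /u/, so it voices to [g]. /p/ is a voiceless stop between vowels /u/ and /i/, so it voices to [b]. /k/ is a voiceless stop between vowels /i/ and /o/, so it voices to [g]. /roxoxokakikupikow/ → roxoxogagigubigow.
Rule 3 (high vowel syncope): no segment meets the environment; /roxoxogagigubigow/ is unchanged.
Rule 4 (final a-epenthesis): the form ends in the consonant /w/, so [a] is inserted word-finally. /roxoxogagigubigow/ → roxoxogagigubigowa.

roxoxogagigubigowa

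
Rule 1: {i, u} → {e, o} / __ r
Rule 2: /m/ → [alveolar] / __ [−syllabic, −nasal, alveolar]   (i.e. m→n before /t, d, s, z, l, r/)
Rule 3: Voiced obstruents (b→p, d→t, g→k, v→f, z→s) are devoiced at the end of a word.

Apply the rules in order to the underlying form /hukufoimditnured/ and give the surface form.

Rule 1 (pre-rhotic lowering): /u/ is a high vowel immediately before /r/, so it lowers to [o]. /hukufoimditnured/ → hukufoimditnored.
Rule 2 (nasal place assimilation): /m/ precedes the alveolar consonant /d/, so it assimilates in place to [n]. /hukufoimditnored/ → hukufoinditnored.
Rule 3 (final devoicing): /d/ is a voiced obstruent in word-final position, so it devoices to [t]. /hukufoinditnored/ → hukufoinditnoret.

hukufoinditnoret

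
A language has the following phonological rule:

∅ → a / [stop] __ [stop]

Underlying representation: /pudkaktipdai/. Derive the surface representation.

/d/ and /k/ form a stop–stop cluster, so [a] is inserted between them.
/k/ and /t/ form a stop–stop cluster, so [a] is inserted between them.
/p/ and /d/ form a stop–stop cluster, so [a] is inserted between them.
Surface form: [pudakakatipadai].

pudakakatipadai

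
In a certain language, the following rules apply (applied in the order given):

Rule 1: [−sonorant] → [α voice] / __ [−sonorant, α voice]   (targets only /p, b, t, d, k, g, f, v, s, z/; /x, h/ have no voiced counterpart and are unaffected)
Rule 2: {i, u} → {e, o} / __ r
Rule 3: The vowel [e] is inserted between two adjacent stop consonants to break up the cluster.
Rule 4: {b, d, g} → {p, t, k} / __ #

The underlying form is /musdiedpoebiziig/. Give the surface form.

Rule 1 (regressive voicing assimilation): /s/ precedes the voiced obstruent /d/, so it voices to [z] by assimilation. /d/ precedes the voiceless obstruent /p/, so it devoices to [t] by assimilation. /musdiedpoebiziig/ → muzdietpoebiziig.
Rule 2 (pre-rhotic lowering): no segment meets the environment; /muzdietpoebiziig/ is unchanged.
Rule 3 (stop-cluster e-epenthesis): /t/ and /p/ form a stop–stop cluster, so [e] is inserted between them. /muzdietpoebiziig/ → muzdietepoebiziig.
Rule 4 (final devoicing): /g/ is a voiced stop in word-final position, so it devoices to [k]. /muzdietepoebiziig/ → muzdietepoebiziik.

muzdietepoebiziik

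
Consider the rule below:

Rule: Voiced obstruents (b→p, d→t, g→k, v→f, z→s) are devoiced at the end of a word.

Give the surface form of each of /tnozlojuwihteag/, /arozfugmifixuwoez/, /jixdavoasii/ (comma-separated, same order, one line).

tnozlojuwihteak, arozfugmifixuwoes, jixdavoasii

/tnozlojuwihteag/: /g/ is a voiced obstruent in word-final position, so it devoices to [k]. → [tnozlojuwihteak].
/arozfugmifixuwoez/: /z/ is a voiced obstruent in word-final position, so it devoices to [s]. → [arozfugmifixuwoes].
/jixdavoasii/: the rule's environment is not met; surfaces unchanged as [jixdavoasii].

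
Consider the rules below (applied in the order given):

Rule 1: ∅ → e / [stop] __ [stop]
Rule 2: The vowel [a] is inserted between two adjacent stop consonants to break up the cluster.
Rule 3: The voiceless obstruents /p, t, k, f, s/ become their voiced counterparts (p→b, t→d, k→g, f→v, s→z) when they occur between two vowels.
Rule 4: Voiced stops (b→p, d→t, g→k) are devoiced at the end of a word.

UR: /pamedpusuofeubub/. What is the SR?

pamedebuzuoveubup

Rule 1 (stop-cluster e-epenthesis): /d/ and /p/ form a stop–stop cluster, so [e] is inserted between them. /pamedpusuofeubub/ → pamedepusuofeubub.
Rule 2 (stop-cluster a-epenthesis): no segment meets the environment; /pamedepusuofeubub/ is unchanged.
Rule 3 (intervocalic voicing): /p/ is a voiceless obstruent between vowels /e/ and /u/, so it voices to [b]. /s/ is a voiceless obstruent between vowels /u/ and /u/, so it voices to [z]. /f/ is a voiceless obstruent between vowels /o/ and /e/, so it voices to [v]. /pamedepusuofeubub/ → pamedebuzuoveubub.
Rule 4 (final devoicing): /b/ is a voiced stop in word-final position, so it devoices to [p]. /pamedebuzuoveubub/ → pamedebuzuoveubup.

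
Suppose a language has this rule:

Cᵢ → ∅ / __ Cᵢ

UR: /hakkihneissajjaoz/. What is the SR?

/kk/ is a geminate; the first /k/ deletes.
/ss/ is a geminate; the first /s/ deletes.
/jj/ is a geminate; the first /j/ deletes.
Surface form: [hakihneisajaoz].

hakihneisajaoz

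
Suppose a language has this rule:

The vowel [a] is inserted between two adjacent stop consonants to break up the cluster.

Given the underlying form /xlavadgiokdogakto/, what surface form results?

xlavadagiokadogakato

/d/ and /g/ form a stop–stop cluster, so [a] is inserted between them.
/k/ and /d/ form a stop–stop cluster, so [a] is inserted between them.
/k/ and /t/ form a stop–stop cluster, so [a] is inserted between them.
Surface form: [xlavadagiokadogakato].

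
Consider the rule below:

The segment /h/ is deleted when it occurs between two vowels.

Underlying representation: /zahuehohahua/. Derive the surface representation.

zaueoaua

/h/ occurs between vowels /a/ and /u/, so it deletes.
/h/ occurs between vowels /e/ and /o/, so it deletes.
/h/ occurs between vowels /o/ and /a/, so it deletes.
/h/ occurs between vowels /a/ and /u/, so it deletes.
Surface form: [zaueoaua].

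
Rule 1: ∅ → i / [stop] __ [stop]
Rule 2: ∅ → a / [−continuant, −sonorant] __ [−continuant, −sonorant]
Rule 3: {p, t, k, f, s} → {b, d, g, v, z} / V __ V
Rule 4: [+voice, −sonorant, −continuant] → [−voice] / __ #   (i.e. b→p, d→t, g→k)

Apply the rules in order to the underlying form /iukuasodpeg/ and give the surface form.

Rule 1 (stop-cluster i-epenthesis): /d/ and /p/ form a stop–stop cluster, so [i] is inserted between them. /iukuasodpeg/ → iukuasodipeg.
Rule 2 (stop-cluster a-epenthesis): no segment meets the environment; /iukuasodipeg/ is unchanged.
Rule 3 (intervocalic voicing): /k/ is a voiceless obstruent between vowels /u/ and /u/, so it voices to [g]. /s/ is a voiceless obstruent between vowels /a/ and /o/, so it voices to [z]. /p/ is a voiceless obstruent between vowels /i/ and /e/, so it voices to [b]. /iukuasodipeg/ → iuguazodibeg.
Rule 4 (final devoicing): /g/ is a voiced stop in word-final position, so it devoices to [k]. /iuguazodibeg/ → iuguazodibek.

iuguazodibek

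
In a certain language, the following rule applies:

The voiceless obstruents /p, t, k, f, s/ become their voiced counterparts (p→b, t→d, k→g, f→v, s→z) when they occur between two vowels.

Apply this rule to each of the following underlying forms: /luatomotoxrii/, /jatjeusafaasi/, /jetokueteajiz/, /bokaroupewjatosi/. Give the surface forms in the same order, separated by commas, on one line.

/luatomotoxrii/: /t/ is a voiceless obstruent between vowels /a/ and /o/, so it voices to [d]. /t/ is a voiceless obstruent between vowels /o/ and /o/, so it voices to [d]. → [luadomodoxrii].
/jatjeusafaasi/: /s/ is a voiceless obstruent between vowels /u/ and /a/, so it voices to [z]. /f/ is a voiceless obstruent between vowels /a/ and /a/, so it voices to [v]. /s/ is a voiceless obstruent between vowels /a/ and /i/, so it voices to [z]. → [jatjeuzavaazi].
/jetokueteajiz/: /t/ is a voiceless obstruent between vowels /e/ and /o/, so it voices to [d]. /k/ is a voiceless obstruent between vowels /o/ and /u/, so it voices to [g]. /t/ is a voiceless obstruent between vowels /e/ and /e/, so it voices to [d]. → [jedoguedeajiz].
/bokaroupewjatosi/: /k/ is a voiceless obstruent between vowels /o/ and /a/, so it voices to [g]. /p/ is a voiceless obstruent between vowels /u/ and /e/, so it voices to [b]. /t/ is a voiceless obstruent between vowels /a/ and /o/, so it voices to [d]. /s/ is a voiceless obstruent between vowels /o/ and /i/, so it voices to [z]. → [bogaroubewjadozi].

luadomodoxrii, jatjeuzavaazi, jedoguedeajiz, bogaroubewjadozi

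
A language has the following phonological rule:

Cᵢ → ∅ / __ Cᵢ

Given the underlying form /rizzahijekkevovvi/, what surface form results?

rizahijekevovi

/zz/ is a geminate; the first /z/ deletes.
/kk/ is a geminate; the first /k/ deletes.
/vv/ is a geminate; the first /v/ deletes.
The other instances of /r/, /z/, /h/, /j/, /k/, /v/ do not occur in the required environment and remain unchanged.
Surface form: [rizahijekevovi].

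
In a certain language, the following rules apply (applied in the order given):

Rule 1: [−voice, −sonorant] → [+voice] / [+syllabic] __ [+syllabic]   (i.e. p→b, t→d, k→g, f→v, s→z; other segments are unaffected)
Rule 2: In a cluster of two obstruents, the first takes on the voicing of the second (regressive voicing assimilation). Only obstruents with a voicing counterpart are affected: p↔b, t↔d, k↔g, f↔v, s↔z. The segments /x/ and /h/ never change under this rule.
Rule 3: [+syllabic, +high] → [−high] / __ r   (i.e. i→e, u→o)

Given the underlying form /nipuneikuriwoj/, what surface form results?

nibuneigoriwoj

Rule 1 (intervocalic voicing): /p/ is a voiceless obstruent between vowels /i/ and /u/, so it voices to [b]. /k/ is a voiceless obstruent between vowels /i/ and /u/, so it voices to [g]. /nipuneikuriwoj/ → nibuneiguriwoj.
Rule 2 (regressive voicing assimilation): no segment meets the environment; /nibuneiguriwoj/ is unchanged.
Rule 3 (pre-rhotic lowering): /u/ is a high vowel immediately before /r/, so it lowers to [o]. /nibuneiguriwoj/ → nibuneigoriwoj.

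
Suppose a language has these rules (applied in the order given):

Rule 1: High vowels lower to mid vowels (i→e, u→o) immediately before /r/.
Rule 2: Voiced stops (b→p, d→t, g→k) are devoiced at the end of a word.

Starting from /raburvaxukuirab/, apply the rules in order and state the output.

Rule 1 (pre-rhotic lowering): /u/ is a high vowel immediately before /r/, so it lowers to [o]. /i/ is a high vowel immediately before /r/, so it lowers to [e]. /raburvaxukuirab/ → raborvaxukuerab.
Rule 2 (final devoicing): /b/ is a voiced stop in word-final position, so it devoices to [p]. /raborvaxukuerab/ → raborvaxukuerap.

raborvaxukuerap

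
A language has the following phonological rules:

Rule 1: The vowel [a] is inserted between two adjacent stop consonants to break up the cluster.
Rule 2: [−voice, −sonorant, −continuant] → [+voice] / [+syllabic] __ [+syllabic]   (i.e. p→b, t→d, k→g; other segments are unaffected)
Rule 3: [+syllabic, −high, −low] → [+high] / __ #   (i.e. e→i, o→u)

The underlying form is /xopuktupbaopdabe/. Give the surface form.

xobugadubabaobadabi

Rule 1 (stop-cluster a-epenthesis): /k/ and /t/ form a stop–stop cluster, so [a] is inserted between them. /p/ and /b/ form a stop–stop cluster, so [a] is inserted between them. /p/ and /d/ form a stop–stop cluster, so [a] is inserted between them. /xopuktupbaopdabe/ → xopukatupabaopadabe.
Rule 2 (intervocalic voicing): /p/ is a voiceless stop between vowels /o/ and /u/, so it voices to [b]. /k/ is a voiceless stop between vowels /u/ and /a/, so it voices to [g]. /t/ is a voiceless stop between vowels /a/ and /u/, so it voices to [d]. /p/ is a voiceless stop between vowels /u/ and /a/, so it voices to [b]. /p/ is a voiceless stop between vowels /o/ and /a/, so it voices to [b]. /xopukatupabaopadabe/ → xobugadubabaobadabe.
Rule 3 (final vowel raising): /e/ is a mid vowel in word-final position, so it raises to [i]. /xobugadubabaobadabe/ → xobugadubabaobadabi.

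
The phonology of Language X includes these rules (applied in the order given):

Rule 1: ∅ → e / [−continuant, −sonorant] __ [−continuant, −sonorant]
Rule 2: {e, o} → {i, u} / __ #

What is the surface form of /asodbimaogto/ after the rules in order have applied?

Rule 1 (stop-cluster e-epenthesis): /d/ and /b/ form a stop–stop cluster, so [e] is inserted between them. /g/ and /t/ form a stop–stop cluster, so [e] is inserted between them. /asodbimaogto/ → asodebimaogeto.
Rule 2 (final vowel raising): /o/ is a mid vowel in word-final position, so it raises to [u]. /asodebimaogeto/ → asodebimaogetu.

asodebimaogetu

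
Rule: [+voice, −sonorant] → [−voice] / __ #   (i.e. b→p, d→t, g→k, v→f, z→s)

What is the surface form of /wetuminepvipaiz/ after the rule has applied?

/z/ is a voiced obstruent in word-final position, so it devoices to [s].
Surface form: [wetuminepvipais].

wetuminepvipais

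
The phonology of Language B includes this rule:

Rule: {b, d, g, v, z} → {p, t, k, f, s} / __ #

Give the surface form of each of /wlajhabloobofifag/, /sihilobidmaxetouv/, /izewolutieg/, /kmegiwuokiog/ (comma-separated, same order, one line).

/wlajhabloobofifag/: /g/ is a voiced obstruent in word-final position, so it devoices to [k]. → [wlajhabloobofifak].
/sihilobidmaxetouv/: /v/ is a voiced obstruent in word-final position, so it devoices to [f]. → [sihilobidmaxetouf].
/izewolutieg/: /g/ is a voiced obstruent in word-final position, so it devoices to [k]. → [izewolutiek].
/kmegiwuokiog/: /g/ is a voiced obstruent in word-final position, so it devoices to [k]. → [kmegiwuokiok].

wlajhabloobofifak, sihilobidmaxetouf, izewolutiek, kmegiwuokiok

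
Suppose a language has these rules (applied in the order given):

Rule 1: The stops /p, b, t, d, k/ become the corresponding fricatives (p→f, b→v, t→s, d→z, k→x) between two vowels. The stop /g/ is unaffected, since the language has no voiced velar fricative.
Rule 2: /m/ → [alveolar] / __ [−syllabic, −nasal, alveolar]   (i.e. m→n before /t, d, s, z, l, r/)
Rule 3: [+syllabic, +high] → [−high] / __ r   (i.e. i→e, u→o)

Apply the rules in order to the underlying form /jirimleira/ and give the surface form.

Rule 1 (intervocalic spirantization): no segment meets the environment; /jirimleira/ is unchanged.
Rule 2 (nasal place assimilation): /m/ precedes the alveolar consonant /l/, so it assimilates in place to [n]. /jirimleira/ → jirinleira.
Rule 3 (pre-rhotic lowering): /i/ is a high vowel immediately before /r/, so it lowers to [e]. /i/ is a high vowel immediately before /r/, so it lowers to [e]. /jirinleira/ → jerinleera.

jerinleera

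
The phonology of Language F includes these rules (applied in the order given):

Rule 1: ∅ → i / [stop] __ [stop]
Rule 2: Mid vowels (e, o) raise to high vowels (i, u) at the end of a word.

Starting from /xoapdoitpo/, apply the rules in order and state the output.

xoapidoitipu

Rule 1 (stop-cluster i-epenthesis): /p/ and /d/ form a stop–stop cluster, so [i] is inserted between them. /t/ and /p/ form a stop–stop cluster, so [i] is inserted between them. /xoapdoitpo/ → xoapidoitipo.
Rule 2 (final vowel raising): /o/ is a mid vowel in word-final position, so it raises to [u]. /xoapidoitipo/ → xoapidoitipu.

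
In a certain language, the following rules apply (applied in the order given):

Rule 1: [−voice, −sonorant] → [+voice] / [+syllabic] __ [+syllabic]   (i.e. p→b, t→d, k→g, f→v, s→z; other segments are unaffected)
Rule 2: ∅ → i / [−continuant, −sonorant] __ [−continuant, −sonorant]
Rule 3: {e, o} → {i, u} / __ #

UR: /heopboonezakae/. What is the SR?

heopiboonezagai

Rule 1 (intervocalic voicing): /k/ is a voiceless obstruent between vowels /a/ and /a/, so it voices to [g]. /heopboonezakae/ → heopboonezagae.
Rule 2 (stop-cluster i-epenthesis): /p/ and /b/ form a stop–stop cluster, so [i] is inserted between them. /heopboonezagae/ → heopiboonezagae.
Rule 3 (final vowel raising): /e/ is a mid vowel in word-final position, so it raises to [i]. /heopiboonezagae/ → heopiboonezagai.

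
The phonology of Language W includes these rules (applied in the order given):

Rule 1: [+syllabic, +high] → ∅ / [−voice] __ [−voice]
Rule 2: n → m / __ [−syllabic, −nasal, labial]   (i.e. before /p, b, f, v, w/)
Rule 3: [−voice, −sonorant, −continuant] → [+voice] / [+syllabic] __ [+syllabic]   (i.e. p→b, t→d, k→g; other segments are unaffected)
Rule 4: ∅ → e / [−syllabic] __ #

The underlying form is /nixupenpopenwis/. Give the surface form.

Rule 1 (high vowel syncope): /u/ is a high vowel flanked by voiceless consonants /x/ and /p/, so it deletes. /nixupenpopenwis/ → nixpenpopenwis.
Rule 2 (nasal place assimilation): /n/ precedes the labial consonant /p/, so it assimilates in place to [m]. /n/ precedes the labial consonant /w/, so it assimilates in place to [m]. /nixpenpopenwis/ → nixpempopemwis.
Rule 3 (intervocalic voicing): /p/ is a voiceless stop between vowels /o/ and /e/, so it voices to [b]. /nixpempopemwis/ → nixpempobemwis.
Rule 4 (final e-epenthesis): the form ends in the consonant /s/, so [e] is inserted word-finally. /nixpempobemwis/ → nixpempobemwise.

nixpempobemwise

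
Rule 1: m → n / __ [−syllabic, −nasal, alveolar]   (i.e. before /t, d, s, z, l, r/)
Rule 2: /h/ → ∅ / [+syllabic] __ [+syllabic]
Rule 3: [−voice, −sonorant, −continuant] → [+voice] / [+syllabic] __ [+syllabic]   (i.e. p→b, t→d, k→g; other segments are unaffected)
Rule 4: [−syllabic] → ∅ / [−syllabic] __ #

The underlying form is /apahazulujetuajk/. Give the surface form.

Rule 1 (nasal place assimilation): no segment meets the environment; /apahazulujetuajk/ is unchanged.
Rule 2 (intervocalic h-deletion): /h/ occurs between vowels /a/ and /a/, so it deletes. /apahazulujetuajk/ → apaazulujetuajk.
Rule 3 (intervocalic voicing): /p/ is a voiceless stop between vowels /a/ and /a/, so it voices to [b]. /t/ is a voiceless stop between vowels /e/ and /u/, so it voices to [d]. /apaazulujetuajk/ → abaazulujeduajk.
Rule 4 (final cluster simplification): /k/ is the second consonant of a word-final cluster /jk/, so it deletes. /abaazulujeduajk/ → abaazulujeduaj.

abaazulujeduaj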